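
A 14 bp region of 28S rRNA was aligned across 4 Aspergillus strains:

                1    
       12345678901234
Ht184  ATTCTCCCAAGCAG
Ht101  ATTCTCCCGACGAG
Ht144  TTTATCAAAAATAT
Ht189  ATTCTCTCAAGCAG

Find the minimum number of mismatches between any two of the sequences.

1

Pairwise Hamming distances:
  Ht184 vs Ht101: 3
  Ht184 vs Ht144: 7
  Ht184 vs Ht189: 1
  Ht101 vs Ht144: 8
  Ht101 vs Ht189: 4
  Ht144 vs Ht189: 7
The smallest is 1, between Ht184 and Ht189.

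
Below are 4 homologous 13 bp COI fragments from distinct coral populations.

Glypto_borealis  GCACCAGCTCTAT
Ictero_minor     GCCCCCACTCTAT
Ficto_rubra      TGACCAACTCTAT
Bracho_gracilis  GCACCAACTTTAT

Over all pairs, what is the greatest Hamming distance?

4

Pairwise Hamming distances:
  Glypto_borealis vs Ictero_minor: 3
  Glypto_borealis vs Ficto_rubra: 3
  Glypto_borealis vs Bracho_gracilis: 2
  Ictero_minor vs Ficto_rubra: 4
  Ictero_minor vs Bracho_gracilis: 3
  Ficto_rubra vs Bracho_gracilis: 3
The largest is 4, between Ictero_minor and Ficto_rubra.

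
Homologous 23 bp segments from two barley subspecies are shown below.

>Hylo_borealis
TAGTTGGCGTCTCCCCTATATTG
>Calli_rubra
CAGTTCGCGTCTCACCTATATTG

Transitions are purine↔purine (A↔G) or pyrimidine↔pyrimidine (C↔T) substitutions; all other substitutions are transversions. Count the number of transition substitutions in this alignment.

Mismatches occur at site 1 (T↔C, transition), site 6 (G↔C, transversion), site 14 (C↔A, transversion).
Of the 3 differences, 1 transition and 2 transversions, so the answer is 1.

1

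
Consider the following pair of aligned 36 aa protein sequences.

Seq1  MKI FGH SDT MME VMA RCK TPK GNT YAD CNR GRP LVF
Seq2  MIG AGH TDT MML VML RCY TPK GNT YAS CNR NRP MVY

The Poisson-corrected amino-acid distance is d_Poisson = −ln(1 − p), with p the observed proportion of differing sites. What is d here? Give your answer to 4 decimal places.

Mismatches occur at site 2 (K/I), site 3 (I/G), site 4 (F/A), site 7 (S/T), site 12 (E/L), site 15 (A/L), site 18 (K/Y), site 27 (D/S), site 31 (G/N), site 34 (L/M), site 36 (F/Y).
p = 11/36 = 0.305556.
d = −ln(1 − 0.305556) = −ln(0.694444) = 0.3646.

0.3646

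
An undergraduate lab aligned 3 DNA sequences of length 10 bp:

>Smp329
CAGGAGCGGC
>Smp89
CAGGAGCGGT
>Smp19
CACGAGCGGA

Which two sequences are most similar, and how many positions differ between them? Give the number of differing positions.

1

Pairwise Hamming distances:
  Smp329 vs Smp89: 1
  Smp329 vs Smp19: 2
  Smp89 vs Smp19: 2
The smallest is 1, between Smp329 and Smp89.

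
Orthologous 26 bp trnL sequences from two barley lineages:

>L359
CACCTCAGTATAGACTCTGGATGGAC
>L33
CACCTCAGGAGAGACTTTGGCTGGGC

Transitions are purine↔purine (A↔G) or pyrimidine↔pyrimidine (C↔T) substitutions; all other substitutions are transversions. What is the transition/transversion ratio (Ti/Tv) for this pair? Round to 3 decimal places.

Mismatches occur at site 9 (T→G, transversion), site 11 (T→G, transversion), site 17 (C→T, transition), site 21 (A→C, transversion), site 25 (A→G, transition).
Of the 5 differences, 2 transitions and 3 transversions, so Ti/Tv = 2/3 = 0.667.

0.667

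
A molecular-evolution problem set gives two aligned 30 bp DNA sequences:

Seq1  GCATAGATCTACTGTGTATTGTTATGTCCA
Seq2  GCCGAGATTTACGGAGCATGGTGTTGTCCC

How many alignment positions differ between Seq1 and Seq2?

10

Mismatches occur at site 3 (A→C), site 4 (T→G), site 9 (C→T), site 13 (T→G), site 15 (T→A), site 17 (T→C), site 20 (T→G), site 23 (T→G), site 24 (A→T), site 30 (A→C).
That gives 10 mismatches out of 30 aligned sites, so the Hamming distance is 10.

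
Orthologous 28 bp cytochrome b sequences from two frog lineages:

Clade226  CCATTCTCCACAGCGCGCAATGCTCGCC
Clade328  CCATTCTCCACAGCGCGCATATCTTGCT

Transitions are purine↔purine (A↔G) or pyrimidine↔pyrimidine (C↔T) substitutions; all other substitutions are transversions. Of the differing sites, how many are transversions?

3

Mismatches occur at site 20 (A↔T, transversion), site 21 (T↔A, transversion), site 22 (G↔T, transversion), site 25 (C↔T, transition), site 28 (C↔T, transition).
Of the 5 differences, 2 transitions and 3 transversions, so the answer is 3.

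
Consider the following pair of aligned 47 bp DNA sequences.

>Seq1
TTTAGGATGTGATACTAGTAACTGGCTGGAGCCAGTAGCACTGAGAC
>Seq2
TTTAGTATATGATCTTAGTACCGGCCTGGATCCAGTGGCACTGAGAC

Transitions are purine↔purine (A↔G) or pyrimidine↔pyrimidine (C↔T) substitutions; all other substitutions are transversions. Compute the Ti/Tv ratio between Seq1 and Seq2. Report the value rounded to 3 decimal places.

Mismatches occur at site 6 (G/T, transversion), site 9 (G/A, transition), site 14 (A/C, transversion), site 15 (C/T, transition), site 21 (A/C, transversion), site 23 (T/G, transversion), site 25 (G/C, transversion), site 31 (G/T, transversion), site 37 (A/G, transition).
Of the 9 differences, 3 transitions and 6 transversions, so Ti/Tv = 3/6 = 0.500.

0.500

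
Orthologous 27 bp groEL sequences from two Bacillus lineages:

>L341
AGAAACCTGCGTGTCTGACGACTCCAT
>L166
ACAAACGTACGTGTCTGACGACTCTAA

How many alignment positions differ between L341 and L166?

5

Mismatches occur at site 2 (G↔C), site 7 (C↔G), site 9 (G↔A), site 25 (C↔T), site 27 (T↔A).
That gives 5 mismatches out of 27 aligned sites, so the Hamming distance is 5.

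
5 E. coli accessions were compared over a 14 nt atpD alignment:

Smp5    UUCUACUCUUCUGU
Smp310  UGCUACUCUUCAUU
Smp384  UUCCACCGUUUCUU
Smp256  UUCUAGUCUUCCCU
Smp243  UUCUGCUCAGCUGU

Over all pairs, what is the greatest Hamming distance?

9

Pairwise Hamming distances:
  Smp5 vs Smp310: 3
  Smp5 vs Smp384: 6
  Smp5 vs Smp256: 3
  Smp5 vs Smp243: 3
  Smp310 vs Smp384: 6
  Smp310 vs Smp256: 4
  Smp310 vs Smp243: 6
  Smp384 vs Smp256: 6
  Smp384 vs Smp243: 9
  Smp256 vs Smp243: 6
The largest is 9, between Smp384 and Smp243.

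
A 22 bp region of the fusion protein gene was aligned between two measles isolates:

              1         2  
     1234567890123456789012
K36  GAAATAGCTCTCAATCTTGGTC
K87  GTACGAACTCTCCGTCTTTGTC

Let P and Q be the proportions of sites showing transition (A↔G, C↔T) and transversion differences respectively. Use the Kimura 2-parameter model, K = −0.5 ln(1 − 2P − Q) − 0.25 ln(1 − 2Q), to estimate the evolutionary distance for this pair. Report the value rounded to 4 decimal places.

Differing sites — 2:A/T (Tv); 4:A/C (Tv); 5:T/G (Tv); 7:G/A (Ti); 13:A/C (Tv); 14:A/G (Ti); 19:G/T (Tv).
Of the 7 differences, 2 transitions and 5 transversions over 22 sites: P = 2/22 = 0.090909, Q = 5/22 = 0.227273.
d = −0.5·ln(0.590909) − 0.25·ln(0.545454) = −0.5·(-0.526093) − 0.25·(-0.606137) = 0.4146.

0.4146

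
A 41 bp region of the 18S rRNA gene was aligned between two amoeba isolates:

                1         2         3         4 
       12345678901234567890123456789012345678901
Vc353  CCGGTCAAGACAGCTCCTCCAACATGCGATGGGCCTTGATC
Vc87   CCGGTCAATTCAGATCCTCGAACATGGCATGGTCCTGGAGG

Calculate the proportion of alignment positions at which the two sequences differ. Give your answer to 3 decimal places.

0.244

Mismatches occur at site 9 (G→T), site 10 (A→T), site 14 (C→A), site 20 (C→G), site 27 (C→G), site 28 (G→C), site 33 (G→T), site 37 (T→G), site 40 (T→G), site 41 (C→G).
There are 10 differences over 41 sites, so p = 10/41 = 0.244.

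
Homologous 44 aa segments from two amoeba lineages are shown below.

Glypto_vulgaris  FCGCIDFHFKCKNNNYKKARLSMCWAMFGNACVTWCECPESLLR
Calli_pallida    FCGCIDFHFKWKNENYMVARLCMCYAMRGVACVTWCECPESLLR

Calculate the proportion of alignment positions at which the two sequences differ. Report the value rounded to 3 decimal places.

0.182

Differing sites — 11:C/W; 14:N/E; 17:K/M; 18:K/V; 22:S/C; 25:W/Y; 28:F/R; 30:N/V.
There are 8 differences over 44 sites, so p = 8/44 = 0.182.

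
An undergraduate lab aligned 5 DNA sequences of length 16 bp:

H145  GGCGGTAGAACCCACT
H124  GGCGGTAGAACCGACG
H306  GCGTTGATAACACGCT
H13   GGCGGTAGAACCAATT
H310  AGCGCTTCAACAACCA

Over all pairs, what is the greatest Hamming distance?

Pairwise Hamming distances:
  H145 vs H124: 2
  H145 vs H306: 8
  H145 vs H13: 2
  H145 vs H310: 8
  H124 vs H306: 10
  H124 vs H13: 3
  H124 vs H310: 8
  H306 vs H13: 10
  H306 vs H310: 11
  H13 vs H310: 8
The largest is 11, between H306 and H310.

11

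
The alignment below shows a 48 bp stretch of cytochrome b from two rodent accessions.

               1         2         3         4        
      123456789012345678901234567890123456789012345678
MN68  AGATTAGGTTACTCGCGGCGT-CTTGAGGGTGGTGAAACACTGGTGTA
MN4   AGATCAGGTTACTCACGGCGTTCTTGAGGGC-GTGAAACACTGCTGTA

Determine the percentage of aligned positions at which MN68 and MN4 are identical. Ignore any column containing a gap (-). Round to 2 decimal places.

Excluding the 2 gap columns leaves 46 comparable sites.
The sequences differ at positions 5 (T/C), 15 (G/A), 31 (T/C), 44 (G/C).
42 of the 46 comparable sites match, so the percent identity is 42/46 × 100 = 91.30%.

91.30%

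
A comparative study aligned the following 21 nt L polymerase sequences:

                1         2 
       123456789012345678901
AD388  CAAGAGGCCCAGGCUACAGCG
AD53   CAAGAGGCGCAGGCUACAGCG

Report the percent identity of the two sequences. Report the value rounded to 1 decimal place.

95.2%

A single mismatch occurs at site 9 (C/G).
20 of the 21 sites match, so the percent identity is 20/21 × 100 = 95.2%.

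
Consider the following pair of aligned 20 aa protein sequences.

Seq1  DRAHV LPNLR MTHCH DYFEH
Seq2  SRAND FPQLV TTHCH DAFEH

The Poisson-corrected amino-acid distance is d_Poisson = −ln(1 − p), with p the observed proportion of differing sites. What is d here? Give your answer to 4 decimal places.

0.5108

Mismatches occur at site 1 (D/S), site 4 (H/N), site 5 (V/D), site 6 (L/F), site 8 (N/Q), site 10 (R/V), site 11 (M/T), site 17 (Y/A).
p = 8/20 = 0.400000.
d = −ln(1 − 0.400000) = −ln(0.600000) = 0.5108.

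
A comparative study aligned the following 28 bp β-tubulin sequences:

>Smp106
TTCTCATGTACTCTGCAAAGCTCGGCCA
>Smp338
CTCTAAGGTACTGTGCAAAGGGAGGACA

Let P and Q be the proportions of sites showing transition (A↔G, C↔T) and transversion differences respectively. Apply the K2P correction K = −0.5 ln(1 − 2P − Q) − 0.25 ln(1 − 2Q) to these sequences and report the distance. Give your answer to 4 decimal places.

0.3672

Differing sites — 1:T/C (Ti); 5:C/A (Tv); 7:T/G (Tv); 13:C/G (Tv); 21:C/G (Tv); 22:T/G (Tv); 23:C/A (Tv); 26:C/A (Tv).
Of the 8 differences, 1 transition and 7 transversions over 28 sites: P = 1/28 = 0.035714, Q = 7/28 = 0.250000.
d = −0.5·ln(0.678572) − 0.25·ln(0.500000) = −0.5·(-0.387765) − 0.25·(-0.693147) = 0.3672.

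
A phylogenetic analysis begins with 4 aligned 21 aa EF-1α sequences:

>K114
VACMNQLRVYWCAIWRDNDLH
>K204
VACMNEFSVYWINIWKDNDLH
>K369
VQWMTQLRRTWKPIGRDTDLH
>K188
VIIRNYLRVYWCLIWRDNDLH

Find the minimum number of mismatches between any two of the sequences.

5

Pairwise Hamming distances:
  K114 vs K204: 6
  K114 vs K369: 9
  K114 vs K188: 5
  K204 vs K369: 13
  K204 vs K188: 9
  K369 vs K188: 11
The smallest is 5, between K114 and K188.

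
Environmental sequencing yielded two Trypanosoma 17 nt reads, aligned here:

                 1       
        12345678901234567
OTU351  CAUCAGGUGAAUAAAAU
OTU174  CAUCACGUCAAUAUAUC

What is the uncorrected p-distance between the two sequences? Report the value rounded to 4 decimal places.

Differing sites — 6:G/C; 9:G/C; 14:A/U; 16:A/U; 17:U/C.
There are 5 differences over 17 sites, so p = 5/17 = 0.2941.

0.2941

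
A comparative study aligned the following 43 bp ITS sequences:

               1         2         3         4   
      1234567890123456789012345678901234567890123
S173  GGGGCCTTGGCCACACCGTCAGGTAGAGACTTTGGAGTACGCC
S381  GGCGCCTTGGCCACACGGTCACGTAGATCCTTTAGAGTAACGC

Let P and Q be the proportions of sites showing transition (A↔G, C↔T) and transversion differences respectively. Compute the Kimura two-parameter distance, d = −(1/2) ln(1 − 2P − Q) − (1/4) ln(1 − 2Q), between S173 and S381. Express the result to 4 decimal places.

The sequences differ at positions 3 (G/C, transversion), 17 (C/G, transversion), 22 (G/C, transversion), 28 (G/T, transversion), 29 (A/C, transversion), 34 (G/A, transition), 40 (C/A, transversion), 41 (G/C, transversion), 42 (C/G, transversion).
Of the 9 differences, 1 transition and 8 transversions over 43 sites: P = 1/43 = 0.023256, Q = 8/43 = 0.186047.
d = −0.5·ln(0.767441) − 0.25·ln(0.627906) = −0.5·(-0.264694) − 0.25·(-0.465365) = 0.2487.

0.2487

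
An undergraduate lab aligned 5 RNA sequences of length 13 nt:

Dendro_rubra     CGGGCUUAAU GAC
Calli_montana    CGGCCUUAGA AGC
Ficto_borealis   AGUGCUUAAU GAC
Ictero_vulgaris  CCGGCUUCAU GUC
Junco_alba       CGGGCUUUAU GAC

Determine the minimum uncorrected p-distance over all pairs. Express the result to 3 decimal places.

0.077

Pairwise Hamming distances:
  Dendro_rubra vs Calli_montana: 5
  Dendro_rubra vs Ficto_borealis: 2
  Dendro_rubra vs Ictero_vulgaris: 3
  Dendro_rubra vs Junco_alba: 1
  Calli_montana vs Ficto_borealis: 7
  Calli_montana vs Ictero_vulgaris: 7
  Calli_montana vs Junco_alba: 6
  Ficto_borealis vs Ictero_vulgaris: 5
  Ficto_borealis vs Junco_alba: 3
  Ictero_vulgaris vs Junco_alba: 3
The smallest is 1 mismatch, between Dendro_rubra and Junco_alba; p = 1/13 = 0.077.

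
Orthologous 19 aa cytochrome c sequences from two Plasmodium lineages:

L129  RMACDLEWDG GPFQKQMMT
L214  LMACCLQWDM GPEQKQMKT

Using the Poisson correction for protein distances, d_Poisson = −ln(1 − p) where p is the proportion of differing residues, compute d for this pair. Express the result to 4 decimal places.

Mismatches occur at site 1 (R/L), site 5 (D/C), site 7 (E/Q), site 10 (G/M), site 13 (F/E), site 18 (M/K).
p = 6/19 = 0.315789.
d = −ln(1 − 0.315789) = −ln(0.684211) = 0.3795.

0.3795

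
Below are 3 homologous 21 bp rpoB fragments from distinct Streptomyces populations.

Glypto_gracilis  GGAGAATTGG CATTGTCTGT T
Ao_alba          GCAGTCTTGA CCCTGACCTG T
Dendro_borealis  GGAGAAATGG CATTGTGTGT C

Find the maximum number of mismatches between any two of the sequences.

13

Pairwise Hamming distances:
  Glypto_gracilis vs Ao_alba: 10
  Glypto_gracilis vs Dendro_borealis: 3
  Ao_alba vs Dendro_borealis: 13
The largest is 13, between Ao_alba and Dendro_borealis.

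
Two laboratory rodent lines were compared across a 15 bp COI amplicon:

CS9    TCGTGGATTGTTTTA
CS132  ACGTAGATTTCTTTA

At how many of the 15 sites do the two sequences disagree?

4

Mismatches occur at site 1 (T↔A), site 5 (G↔A), site 10 (G↔T), site 11 (T↔C).
That gives 4 mismatches out of 15 aligned sites, so the Hamming distance is 4.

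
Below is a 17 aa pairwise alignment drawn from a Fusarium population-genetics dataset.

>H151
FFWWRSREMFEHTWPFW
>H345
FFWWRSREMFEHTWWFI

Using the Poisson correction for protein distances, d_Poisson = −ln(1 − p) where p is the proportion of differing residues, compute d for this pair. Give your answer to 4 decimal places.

0.1252

The sequences differ at positions 15 (P/W), 17 (W/I).
p = 2/17 = 0.117647.
d = −ln(1 − 0.117647) = −ln(0.882353) = 0.1252.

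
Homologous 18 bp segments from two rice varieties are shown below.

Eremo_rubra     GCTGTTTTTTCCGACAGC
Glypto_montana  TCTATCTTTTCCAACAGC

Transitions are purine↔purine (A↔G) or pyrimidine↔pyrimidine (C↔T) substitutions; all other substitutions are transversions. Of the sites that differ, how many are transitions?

Differing sites — 1:G/T (Tv); 4:G/A (Ti); 6:T/C (Ti); 13:G/A (Ti).
Of the 4 differences, 3 transitions and 1 transversion, so the answer is 3.

3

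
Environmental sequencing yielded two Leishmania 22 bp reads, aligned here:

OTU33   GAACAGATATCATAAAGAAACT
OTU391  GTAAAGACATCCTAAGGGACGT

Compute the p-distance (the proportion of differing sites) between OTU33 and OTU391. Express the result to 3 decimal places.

Mismatches occur at site 2 (A→T), site 4 (C→A), site 8 (T→C), site 12 (A→C), site 16 (A→G), site 18 (A→G), site 20 (A→C), site 21 (C→G).
There are 8 differences over 22 sites, so p = 8/22 = 0.364.

0.364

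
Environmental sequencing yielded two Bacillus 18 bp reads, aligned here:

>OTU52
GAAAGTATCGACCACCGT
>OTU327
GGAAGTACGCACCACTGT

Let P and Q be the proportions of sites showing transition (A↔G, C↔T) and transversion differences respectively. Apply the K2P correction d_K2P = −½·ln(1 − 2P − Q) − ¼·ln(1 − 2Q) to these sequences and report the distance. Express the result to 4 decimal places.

0.3567

Mismatches occur at site 2 (A→G, transition), site 8 (T→C, transition), site 9 (C→G, transversion), site 10 (G→C, transversion), site 16 (C→T, transition).
Of the 5 differences, 3 transitions and 2 transversions over 18 sites: P = 3/18 = 0.166667, Q = 2/18 = 0.111111.
d = −0.5·ln(0.555555) − 0.25·ln(0.777778) = −0.5·(-0.587788) − 0.25·(-0.251314) = 0.3567.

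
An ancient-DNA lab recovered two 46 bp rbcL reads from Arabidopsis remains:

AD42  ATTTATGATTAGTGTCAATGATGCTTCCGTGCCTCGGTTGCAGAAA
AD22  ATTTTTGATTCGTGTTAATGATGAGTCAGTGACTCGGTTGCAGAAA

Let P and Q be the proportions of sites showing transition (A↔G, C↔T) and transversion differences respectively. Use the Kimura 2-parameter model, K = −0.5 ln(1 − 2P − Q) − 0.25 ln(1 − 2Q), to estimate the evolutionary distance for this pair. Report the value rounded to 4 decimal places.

0.1711

Differing sites — 5:A/T (Tv); 11:A/C (Tv); 16:C/T (Ti); 24:C/A (Tv); 25:T/G (Tv); 28:C/A (Tv); 32:C/A (Tv).
Of the 7 differences, 1 transition and 6 transversions over 46 sites: P = 1/46 = 0.021739, Q = 6/46 = 0.130435.
d = −0.5·ln(0.826087) − 0.25·ln(0.739130) = −0.5·(-0.191055) − 0.25·(-0.302281) = 0.1711.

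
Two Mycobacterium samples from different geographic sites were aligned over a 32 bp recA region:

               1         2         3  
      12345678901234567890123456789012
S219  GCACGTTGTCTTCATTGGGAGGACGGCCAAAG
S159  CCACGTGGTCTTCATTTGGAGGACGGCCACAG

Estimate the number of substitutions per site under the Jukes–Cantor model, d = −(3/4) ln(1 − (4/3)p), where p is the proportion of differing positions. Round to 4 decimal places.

Mismatches occur at site 1 (G↔C), site 7 (T↔G), site 17 (G↔T), site 30 (A↔C).
p = 4/32 = 0.125000.
d = −0.75 · ln(1 − (4/3)·0.125000) = −0.75 · ln(0.833333) = −0.75 · (-0.182322) = 0.1367.

0.1367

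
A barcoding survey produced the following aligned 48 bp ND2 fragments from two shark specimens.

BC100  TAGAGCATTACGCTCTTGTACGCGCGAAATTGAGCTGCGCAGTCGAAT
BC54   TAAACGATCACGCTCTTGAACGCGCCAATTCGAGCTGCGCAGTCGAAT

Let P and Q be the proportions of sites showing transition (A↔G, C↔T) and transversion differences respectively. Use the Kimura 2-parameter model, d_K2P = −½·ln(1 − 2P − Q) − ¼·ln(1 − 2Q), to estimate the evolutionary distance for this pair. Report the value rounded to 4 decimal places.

The sequences differ at positions 3 (G/A, transition), 5 (G/C, transversion), 6 (C/G, transversion), 9 (T/C, transition), 19 (T/A, transversion), 26 (G/C, transversion), 29 (A/T, transversion), 31 (T/C, transition).
Of the 8 differences, 3 transitions and 5 transversions over 48 sites: P = 3/48 = 0.062500, Q = 5/48 = 0.104167.
d = −0.5·ln(0.770833) − 0.25·ln(0.791666) = −0.5·(-0.260284) − 0.25·(-0.233616) = 0.1885.

0.1885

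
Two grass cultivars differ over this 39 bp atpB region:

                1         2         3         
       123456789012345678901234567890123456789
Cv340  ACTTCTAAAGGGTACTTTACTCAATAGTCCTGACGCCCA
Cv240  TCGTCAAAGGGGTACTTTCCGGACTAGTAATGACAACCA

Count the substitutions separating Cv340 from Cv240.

12

The sequences differ at positions 1 (A/T), 3 (T/G), 6 (T/A), 9 (A/G), 19 (A/C), 21 (T/G), 22 (C/G), 24 (A/C), 29 (C/A), 30 (C/A), 35 (G/A), 36 (C/A).
That gives 12 mismatches out of 39 aligned sites, so the Hamming distance is 12.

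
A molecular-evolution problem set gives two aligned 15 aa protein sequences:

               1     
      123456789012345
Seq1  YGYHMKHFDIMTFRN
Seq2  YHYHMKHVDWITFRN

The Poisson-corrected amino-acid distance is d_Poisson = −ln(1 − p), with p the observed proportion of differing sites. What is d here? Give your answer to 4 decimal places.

0.3102

Differing sites — 2:G/H; 8:F/V; 10:I/W; 11:M/I.
p = 4/15 = 0.266667.
d = −ln(1 − 0.266667) = −ln(0.733333) = 0.3102.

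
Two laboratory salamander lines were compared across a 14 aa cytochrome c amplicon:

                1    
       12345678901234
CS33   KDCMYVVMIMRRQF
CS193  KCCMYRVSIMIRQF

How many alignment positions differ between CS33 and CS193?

4

Mismatches occur at site 2 (D↔C), site 6 (V↔R), site 8 (M↔S), site 11 (R↔I).
That gives 4 mismatches out of 14 aligned sites, so the Hamming distance is 4.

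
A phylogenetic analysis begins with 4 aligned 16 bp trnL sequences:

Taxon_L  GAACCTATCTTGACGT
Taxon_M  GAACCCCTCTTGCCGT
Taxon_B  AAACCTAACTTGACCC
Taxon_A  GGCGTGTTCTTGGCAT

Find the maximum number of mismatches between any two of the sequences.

11

Pairwise Hamming distances:
  Taxon_L vs Taxon_M: 3
  Taxon_L vs Taxon_B: 4
  Taxon_L vs Taxon_A: 8
  Taxon_M vs Taxon_B: 7
  Taxon_M vs Taxon_A: 8
  Taxon_B vs Taxon_A: 11
The largest is 11, between Taxon_B and Taxon_A.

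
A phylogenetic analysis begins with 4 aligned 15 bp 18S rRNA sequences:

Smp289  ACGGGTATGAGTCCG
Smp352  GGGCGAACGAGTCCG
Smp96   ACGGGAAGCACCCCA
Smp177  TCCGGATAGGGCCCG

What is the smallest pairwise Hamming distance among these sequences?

5

Pairwise Hamming distances:
  Smp289 vs Smp352: 5
  Smp289 vs Smp96: 6
  Smp289 vs Smp177: 7
  Smp352 vs Smp96: 8
  Smp352 vs Smp177: 8
  Smp96 vs Smp177: 8
The smallest is 5, between Smp289 and Smp352.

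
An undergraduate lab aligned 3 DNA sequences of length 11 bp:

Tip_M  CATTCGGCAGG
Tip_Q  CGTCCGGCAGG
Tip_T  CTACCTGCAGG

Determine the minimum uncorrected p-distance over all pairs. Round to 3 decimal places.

Pairwise Hamming distances:
  Tip_M vs Tip_Q: 2
  Tip_M vs Tip_T: 4
  Tip_Q vs Tip_T: 3
The smallest is 2 mismatches, between Tip_M and Tip_Q; p = 2/11 = 0.182.

0.182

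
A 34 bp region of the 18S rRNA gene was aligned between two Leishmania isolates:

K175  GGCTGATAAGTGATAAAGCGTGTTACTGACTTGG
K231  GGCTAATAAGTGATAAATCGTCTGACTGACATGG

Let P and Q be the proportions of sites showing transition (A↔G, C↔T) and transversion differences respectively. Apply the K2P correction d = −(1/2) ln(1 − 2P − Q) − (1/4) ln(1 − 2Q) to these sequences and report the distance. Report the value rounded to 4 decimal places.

The sequences differ at positions 5 (G/A, transition), 18 (G/T, transversion), 22 (G/C, transversion), 24 (T/G, transversion), 31 (T/A, transversion).
Of the 5 differences, 1 transition and 4 transversions over 34 sites: P = 1/34 = 0.029412, Q = 4/34 = 0.117647.
d = −0.5·ln(0.823529) − 0.25·ln(0.764706) = −0.5·(-0.194157) − 0.25·(-0.268264) = 0.1641.

0.1641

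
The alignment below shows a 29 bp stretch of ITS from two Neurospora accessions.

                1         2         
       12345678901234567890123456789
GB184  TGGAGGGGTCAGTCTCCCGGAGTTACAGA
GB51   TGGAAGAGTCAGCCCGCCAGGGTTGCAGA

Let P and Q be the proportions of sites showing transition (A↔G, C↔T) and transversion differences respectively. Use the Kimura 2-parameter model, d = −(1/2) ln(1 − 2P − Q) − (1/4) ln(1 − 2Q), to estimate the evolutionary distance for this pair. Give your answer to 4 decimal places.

Differing sites — 5:G/A (Ti); 7:G/A (Ti); 13:T/C (Ti); 15:T/C (Ti); 16:C/G (Tv); 19:G/A (Ti); 21:A/G (Ti); 25:A/G (Ti).
Of the 8 differences, 7 transitions and 1 transversion over 29 sites: P = 7/29 = 0.241379, Q = 1/29 = 0.034483.
d = −0.5·ln(0.482759) − 0.25·ln(0.931034) = −0.5·(-0.728238) − 0.25·(-0.071459) = 0.3820.

0.3820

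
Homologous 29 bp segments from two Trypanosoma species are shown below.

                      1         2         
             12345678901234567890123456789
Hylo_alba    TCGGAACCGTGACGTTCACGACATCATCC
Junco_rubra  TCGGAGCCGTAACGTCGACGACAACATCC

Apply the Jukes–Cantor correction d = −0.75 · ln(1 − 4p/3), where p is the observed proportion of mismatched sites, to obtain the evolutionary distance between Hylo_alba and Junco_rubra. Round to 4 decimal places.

Mismatches occur at site 6 (A/G), site 11 (G/A), site 16 (T/C), site 17 (C/G), site 24 (T/A).
p = 5/29 = 0.172414.
d = −0.75 · ln(1 − (4/3)·0.172414) = −0.75 · ln(0.770115) = −0.75 · (-0.261215) = 0.1959.

0.1959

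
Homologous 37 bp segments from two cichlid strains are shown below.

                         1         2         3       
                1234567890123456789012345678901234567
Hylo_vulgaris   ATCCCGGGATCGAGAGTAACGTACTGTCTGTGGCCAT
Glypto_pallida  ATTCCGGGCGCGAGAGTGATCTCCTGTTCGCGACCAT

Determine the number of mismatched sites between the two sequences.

11

Mismatches occur at site 3 (C↔T), site 9 (A↔C), site 10 (T↔G), site 18 (A↔G), site 20 (C↔T), site 21 (G↔C), site 23 (A↔C), site 28 (C↔T), site 29 (T↔C), site 31 (T↔C), site 33 (G↔A).
That gives 11 mismatches out of 37 aligned sites, so the Hamming distance is 11.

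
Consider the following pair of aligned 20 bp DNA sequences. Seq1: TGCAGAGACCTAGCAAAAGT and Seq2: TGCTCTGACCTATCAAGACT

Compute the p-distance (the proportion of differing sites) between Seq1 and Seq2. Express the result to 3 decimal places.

The sequences differ at positions 4 (A/T), 5 (G/C), 6 (A/T), 13 (G/T), 17 (A/G), 19 (G/C).
There are 6 differences over 20 sites, so p = 6/20 = 0.300.

0.300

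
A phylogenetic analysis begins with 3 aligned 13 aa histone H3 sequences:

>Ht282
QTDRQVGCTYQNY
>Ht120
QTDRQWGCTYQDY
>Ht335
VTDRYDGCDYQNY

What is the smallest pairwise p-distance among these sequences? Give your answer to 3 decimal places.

0.154

Pairwise Hamming distances:
  Ht282 vs Ht120: 2
  Ht282 vs Ht335: 4
  Ht120 vs Ht335: 5
The smallest is 2 mismatches, between Ht282 and Ht120; p = 2/13 = 0.154.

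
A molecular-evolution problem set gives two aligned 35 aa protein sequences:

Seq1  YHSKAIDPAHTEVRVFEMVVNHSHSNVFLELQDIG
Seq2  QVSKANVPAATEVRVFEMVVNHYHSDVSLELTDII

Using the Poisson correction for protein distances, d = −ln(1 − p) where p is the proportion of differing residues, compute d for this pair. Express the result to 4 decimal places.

The sequences differ at positions 1 (Y/Q), 2 (H/V), 6 (I/N), 7 (D/V), 10 (H/A), 23 (S/Y), 26 (N/D), 28 (F/S), 32 (Q/T), 35 (G/I).
p = 10/35 = 0.285714.
d = −ln(1 − 0.285714) = −ln(0.714286) = 0.3365.

0.3365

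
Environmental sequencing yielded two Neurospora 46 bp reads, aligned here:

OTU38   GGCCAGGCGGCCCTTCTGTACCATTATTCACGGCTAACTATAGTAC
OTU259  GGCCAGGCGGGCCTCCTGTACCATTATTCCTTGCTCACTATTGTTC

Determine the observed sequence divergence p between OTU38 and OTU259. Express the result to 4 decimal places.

0.1739

Differing sites — 11:C/G; 15:T/C; 30:A/C; 31:C/T; 32:G/T; 36:A/C; 42:A/T; 45:A/T.
There are 8 differences over 46 sites, so p = 8/46 = 0.1739.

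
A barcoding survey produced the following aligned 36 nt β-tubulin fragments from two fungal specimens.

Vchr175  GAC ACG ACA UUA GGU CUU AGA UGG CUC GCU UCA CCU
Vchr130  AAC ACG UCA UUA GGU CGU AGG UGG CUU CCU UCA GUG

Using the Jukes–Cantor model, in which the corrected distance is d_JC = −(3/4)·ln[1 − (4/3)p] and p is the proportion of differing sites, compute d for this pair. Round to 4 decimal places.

Mismatches occur at site 1 (G→A), site 7 (A→U), site 17 (U→G), site 21 (A→G), site 27 (C→U), site 28 (G→C), site 34 (C→G), site 35 (C→U), site 36 (U→G).
p = 9/36 = 0.250000.
d = −0.75 · ln(1 − (4/3)·0.250000) = −0.75 · ln(0.666667) = −0.75 · (-0.405465) = 0.3041.

0.3041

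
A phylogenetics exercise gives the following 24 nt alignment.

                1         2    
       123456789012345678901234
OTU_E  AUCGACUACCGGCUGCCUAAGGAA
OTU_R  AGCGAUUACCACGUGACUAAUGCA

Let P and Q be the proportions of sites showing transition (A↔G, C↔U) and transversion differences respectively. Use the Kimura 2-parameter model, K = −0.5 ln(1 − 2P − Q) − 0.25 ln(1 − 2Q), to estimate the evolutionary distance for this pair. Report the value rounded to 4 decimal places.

Differing sites — 2:U/G (Tv); 6:C/U (Ti); 11:G/A (Ti); 12:G/C (Tv); 13:C/G (Tv); 16:C/A (Tv); 21:G/U (Tv); 23:A/C (Tv).
Of the 8 differences, 2 transitions and 6 transversions over 24 sites: P = 2/24 = 0.083333, Q = 6/24 = 0.250000.
d = −0.5·ln(0.583334) − 0.25·ln(0.500000) = −0.5·(-0.538995) − 0.25·(-0.693147) = 0.4428.

0.4428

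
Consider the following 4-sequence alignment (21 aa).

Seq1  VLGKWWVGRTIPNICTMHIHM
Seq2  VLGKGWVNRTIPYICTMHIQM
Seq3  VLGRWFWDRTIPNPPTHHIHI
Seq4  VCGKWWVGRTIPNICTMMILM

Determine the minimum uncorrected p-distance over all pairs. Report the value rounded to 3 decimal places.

Pairwise Hamming distances:
  Seq1 vs Seq2: 4
  Seq1 vs Seq3: 8
  Seq1 vs Seq4: 3
  Seq2 vs Seq3: 11
  Seq2 vs Seq4: 6
  Seq3 vs Seq4: 11
The smallest is 3 mismatches, between Seq1 and Seq4; p = 3/21 = 0.143.

0.143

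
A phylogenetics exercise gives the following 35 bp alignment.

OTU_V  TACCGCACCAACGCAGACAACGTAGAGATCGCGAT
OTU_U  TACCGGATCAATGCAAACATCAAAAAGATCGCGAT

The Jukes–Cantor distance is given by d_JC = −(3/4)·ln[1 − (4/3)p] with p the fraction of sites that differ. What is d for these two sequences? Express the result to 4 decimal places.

0.2726

Mismatches occur at site 6 (C↔G), site 8 (C↔T), site 12 (C↔T), site 16 (G↔A), site 20 (A↔T), site 22 (G↔A), site 23 (T↔A), site 25 (G↔A).
p = 8/35 = 0.228571.
d = −0.75 · ln(1 − (4/3)·0.228571) = −0.75 · ln(0.695239) = −0.75 · (-0.363500) = 0.2726.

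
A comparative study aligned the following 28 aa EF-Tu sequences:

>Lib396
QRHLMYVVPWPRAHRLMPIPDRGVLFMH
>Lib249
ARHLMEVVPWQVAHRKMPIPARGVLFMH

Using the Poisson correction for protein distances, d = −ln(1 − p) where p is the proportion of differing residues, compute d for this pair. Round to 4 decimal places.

Differing sites — 1:Q/A; 6:Y/E; 11:P/Q; 12:R/V; 16:L/K; 21:D/A.
p = 6/28 = 0.214286.
d = −ln(1 − 0.214286) = −ln(0.785714) = 0.2412.

0.2412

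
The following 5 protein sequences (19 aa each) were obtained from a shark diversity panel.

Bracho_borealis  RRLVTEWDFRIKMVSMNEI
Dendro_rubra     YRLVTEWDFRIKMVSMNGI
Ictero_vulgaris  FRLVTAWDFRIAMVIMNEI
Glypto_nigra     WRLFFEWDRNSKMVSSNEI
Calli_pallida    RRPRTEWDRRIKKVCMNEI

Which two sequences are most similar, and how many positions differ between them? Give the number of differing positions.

2

Pairwise Hamming distances:
  Bracho_borealis vs Dendro_rubra: 2
  Bracho_borealis vs Ictero_vulgaris: 4
  Bracho_borealis vs Glypto_nigra: 7
  Bracho_borealis vs Calli_pallida: 5
  Dendro_rubra vs Ictero_vulgaris: 5
  Dendro_rubra vs Glypto_nigra: 8
  Dendro_rubra vs Calli_pallida: 7
  Ictero_vulgaris vs Glypto_nigra: 10
  Ictero_vulgaris vs Calli_pallida: 8
  Glypto_nigra vs Calli_pallida: 9
The smallest is 2, between Bracho_borealis and Dendro_rubra.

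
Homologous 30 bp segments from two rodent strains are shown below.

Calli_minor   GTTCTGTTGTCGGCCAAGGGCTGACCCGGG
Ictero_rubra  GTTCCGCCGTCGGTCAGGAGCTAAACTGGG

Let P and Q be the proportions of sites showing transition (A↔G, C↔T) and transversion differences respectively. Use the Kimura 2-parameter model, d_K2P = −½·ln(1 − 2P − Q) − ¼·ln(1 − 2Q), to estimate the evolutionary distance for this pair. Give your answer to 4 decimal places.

0.4354

The sequences differ at positions 5 (T/C, transition), 7 (T/C, transition), 8 (T/C, transition), 14 (C/T, transition), 17 (A/G, transition), 19 (G/A, transition), 23 (G/A, transition), 25 (C/A, transversion), 27 (C/T, transition).
Of the 9 differences, 8 transitions and 1 transversion over 30 sites: P = 8/30 = 0.266667, Q = 1/30 = 0.033333.
d = −0.5·ln(0.433333) − 0.25·ln(0.933334) = −0.5·(-0.836249) − 0.25·(-0.068992) = 0.4354.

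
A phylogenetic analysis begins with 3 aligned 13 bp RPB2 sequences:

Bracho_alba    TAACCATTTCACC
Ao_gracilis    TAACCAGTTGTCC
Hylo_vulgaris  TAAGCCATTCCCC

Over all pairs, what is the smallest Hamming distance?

3

Pairwise Hamming distances:
  Bracho_alba vs Ao_gracilis: 3
  Bracho_alba vs Hylo_vulgaris: 4
  Ao_gracilis vs Hylo_vulgaris: 5
The smallest is 3, between Bracho_alba and Ao_gracilis.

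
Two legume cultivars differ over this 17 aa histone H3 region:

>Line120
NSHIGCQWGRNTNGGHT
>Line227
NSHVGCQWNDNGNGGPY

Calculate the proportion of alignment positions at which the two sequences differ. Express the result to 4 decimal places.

0.3529

Mismatches occur at site 4 (I↔V), site 9 (G↔N), site 10 (R↔D), site 12 (T↔G), site 16 (H↔P), site 17 (T↔Y).
There are 6 differences over 17 sites, so p = 6/17 = 0.3529.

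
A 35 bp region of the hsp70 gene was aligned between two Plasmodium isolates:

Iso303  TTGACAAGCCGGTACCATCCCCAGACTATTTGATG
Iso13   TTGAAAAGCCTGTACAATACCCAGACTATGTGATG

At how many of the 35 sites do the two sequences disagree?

The sequences differ at positions 5 (C/A), 11 (G/T), 16 (C/A), 19 (C/A), 30 (T/G).
That gives 5 mismatches out of 35 aligned sites, so the Hamming distance is 5.

5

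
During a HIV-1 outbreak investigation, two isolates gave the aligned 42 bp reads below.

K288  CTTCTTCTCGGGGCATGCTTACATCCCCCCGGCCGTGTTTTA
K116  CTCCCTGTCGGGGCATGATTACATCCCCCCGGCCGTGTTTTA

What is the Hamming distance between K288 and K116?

The sequences differ at positions 3 (T/C), 5 (T/C), 7 (C/G), 18 (C/A).
That gives 4 mismatches out of 42 aligned sites, so the Hamming distance is 4.

4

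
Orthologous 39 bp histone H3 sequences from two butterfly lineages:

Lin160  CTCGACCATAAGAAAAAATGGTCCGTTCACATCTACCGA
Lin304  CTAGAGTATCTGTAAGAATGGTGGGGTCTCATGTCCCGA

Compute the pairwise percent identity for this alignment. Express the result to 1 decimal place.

66.7%

Mismatches occur at site 3 (C→A), site 6 (C→G), site 7 (C→T), site 10 (A→C), site 11 (A→T), site 13 (A→T), site 16 (A→G), site 23 (C→G), site 24 (C→G), site 26 (T→G), site 29 (A→T), site 33 (C→G), site 35 (A→C).
26 of the 39 sites match, so the percent identity is 26/39 × 100 = 66.7%.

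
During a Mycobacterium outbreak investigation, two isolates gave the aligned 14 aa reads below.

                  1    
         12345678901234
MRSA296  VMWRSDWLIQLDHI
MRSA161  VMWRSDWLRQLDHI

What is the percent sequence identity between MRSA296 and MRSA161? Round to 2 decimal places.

The sequences differ at position 9 (I/R).
13 of the 14 sites match, so the percent identity is 13/14 × 100 = 92.86%.

92.86%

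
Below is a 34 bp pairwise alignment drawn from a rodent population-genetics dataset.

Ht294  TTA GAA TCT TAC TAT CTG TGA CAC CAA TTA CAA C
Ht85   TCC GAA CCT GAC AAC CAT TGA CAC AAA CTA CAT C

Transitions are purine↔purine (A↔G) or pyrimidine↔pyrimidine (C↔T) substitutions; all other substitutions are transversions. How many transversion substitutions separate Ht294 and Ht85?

7

Differing sites — 2:T/C (Ti); 3:A/C (Tv); 7:T/C (Ti); 10:T/G (Tv); 13:T/A (Tv); 15:T/C (Ti); 17:T/A (Tv); 18:G/T (Tv); 25:C/A (Tv); 28:T/C (Ti); 33:A/T (Tv).
Of the 11 differences, 4 transitions and 7 transversions, so the answer is 7.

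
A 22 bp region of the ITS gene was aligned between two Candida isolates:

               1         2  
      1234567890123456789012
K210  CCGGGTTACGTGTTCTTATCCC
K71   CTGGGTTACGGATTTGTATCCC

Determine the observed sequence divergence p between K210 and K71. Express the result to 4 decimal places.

The sequences differ at positions 2 (C/T), 11 (T/G), 12 (G/A), 15 (C/T), 16 (T/G).
There are 5 differences over 22 sites, so p = 5/22 = 0.2273.

0.2273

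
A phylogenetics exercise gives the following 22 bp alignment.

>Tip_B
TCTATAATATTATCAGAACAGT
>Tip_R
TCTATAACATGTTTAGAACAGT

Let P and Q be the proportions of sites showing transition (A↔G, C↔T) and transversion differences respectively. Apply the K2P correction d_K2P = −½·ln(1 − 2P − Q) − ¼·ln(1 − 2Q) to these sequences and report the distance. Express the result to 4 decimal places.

The sequences differ at positions 8 (T/C, transition), 11 (T/G, transversion), 12 (A/T, transversion), 14 (C/T, transition).
Of the 4 differences, 2 transitions and 2 transversions over 22 sites: P = 2/22 = 0.090909, Q = 2/22 = 0.090909.
d = −0.5·ln(0.727273) − 0.25·ln(0.818182) = −0.5·(-0.318453) − 0.25·(-0.200670) = 0.2094.

0.2094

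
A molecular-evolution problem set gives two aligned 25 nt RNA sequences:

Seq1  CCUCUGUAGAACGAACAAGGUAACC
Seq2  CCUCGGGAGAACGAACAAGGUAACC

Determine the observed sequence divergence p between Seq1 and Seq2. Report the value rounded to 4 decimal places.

0.0800

Differing sites — 5:U/G; 7:U/G.
There are 2 differences over 25 sites, so p = 2/25 = 0.0800.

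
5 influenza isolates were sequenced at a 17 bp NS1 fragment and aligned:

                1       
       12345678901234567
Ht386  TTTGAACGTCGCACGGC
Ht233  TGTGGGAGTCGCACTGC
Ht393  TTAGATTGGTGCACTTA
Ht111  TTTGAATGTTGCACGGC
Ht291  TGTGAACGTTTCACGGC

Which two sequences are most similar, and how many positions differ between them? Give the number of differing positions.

2

Pairwise Hamming distances:
  Ht386 vs Ht233: 5
  Ht386 vs Ht393: 8
  Ht386 vs Ht111: 2
  Ht386 vs Ht291: 3
  Ht233 vs Ht393: 9
  Ht233 vs Ht111: 6
  Ht233 vs Ht291: 6
  Ht393 vs Ht111: 6
  Ht393 vs Ht291: 9
  Ht111 vs Ht291: 3
The smallest is 2, between Ht386 and Ht111.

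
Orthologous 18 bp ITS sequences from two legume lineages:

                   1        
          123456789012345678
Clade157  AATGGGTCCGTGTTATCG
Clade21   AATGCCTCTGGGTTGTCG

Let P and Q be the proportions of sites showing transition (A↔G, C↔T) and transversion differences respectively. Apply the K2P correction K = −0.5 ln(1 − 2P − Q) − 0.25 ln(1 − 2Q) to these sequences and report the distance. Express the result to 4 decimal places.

Mismatches occur at site 5 (G/C, transversion), site 6 (G/C, transversion), site 9 (C/T, transition), site 11 (T/G, transversion), site 15 (A/G, transition).
Of the 5 differences, 2 transitions and 3 transversions over 18 sites: P = 2/18 = 0.111111, Q = 3/18 = 0.166667.
d = −0.5·ln(0.611111) − 0.25·ln(0.666666) = −0.5·(-0.492477) − 0.25·(-0.405466) = 0.3476.

0.3476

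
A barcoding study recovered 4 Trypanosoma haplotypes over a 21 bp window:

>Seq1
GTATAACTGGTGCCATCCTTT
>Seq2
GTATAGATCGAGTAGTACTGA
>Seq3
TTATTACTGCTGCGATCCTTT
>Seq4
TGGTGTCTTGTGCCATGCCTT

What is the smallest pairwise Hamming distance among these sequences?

Pairwise Hamming distances:
  Seq1 vs Seq2: 10
  Seq1 vs Seq3: 4
  Seq1 vs Seq4: 8
  Seq2 vs Seq3: 13
  Seq2 vs Seq4: 15
  Seq3 vs Seq4: 9
The smallest is 4, between Seq1 and Seq3.

4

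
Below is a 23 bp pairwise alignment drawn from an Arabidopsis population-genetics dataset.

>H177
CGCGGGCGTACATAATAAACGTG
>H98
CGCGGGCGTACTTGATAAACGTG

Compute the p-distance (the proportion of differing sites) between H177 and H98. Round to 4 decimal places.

0.0870

The sequences differ at positions 12 (A/T), 14 (A/G).
There are 2 differences over 23 sites, so p = 2/23 = 0.0870.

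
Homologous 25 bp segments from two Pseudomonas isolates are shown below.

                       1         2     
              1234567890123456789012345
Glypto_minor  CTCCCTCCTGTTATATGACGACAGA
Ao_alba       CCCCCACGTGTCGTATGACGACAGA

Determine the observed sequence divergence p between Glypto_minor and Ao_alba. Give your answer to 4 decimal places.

The sequences differ at positions 2 (T/C), 6 (T/A), 8 (C/G), 12 (T/C), 13 (A/G).
There are 5 differences over 25 sites, so p = 5/25 = 0.2000.

0.2000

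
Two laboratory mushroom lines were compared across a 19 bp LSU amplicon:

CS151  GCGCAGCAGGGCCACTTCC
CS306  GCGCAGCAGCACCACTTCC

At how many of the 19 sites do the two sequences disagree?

2

The sequences differ at positions 10 (G/C), 11 (G/A).
That gives 2 mismatches out of 19 aligned sites, so the Hamming distance is 2.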